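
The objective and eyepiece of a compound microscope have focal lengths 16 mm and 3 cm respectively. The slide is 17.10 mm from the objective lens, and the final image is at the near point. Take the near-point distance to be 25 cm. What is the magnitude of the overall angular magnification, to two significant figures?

Convert to cm: f_obj = 16 mm = 1.6 cm; d_o = 17.10 mm = 1.71 cm.
Objective: 1/d_i = 1/f_obj - 1/d_o = 1/1.6 - 1/1.71 = 0.04020 cm^-1, so d_i = 24.873 cm.
m_obj = -d_i/d_o = -24.873/1.71 = -14.545.
Eyepiece angular magnification (image at near point): M_eye = 1 + D/f_e = 1 + 25/3 = 9.333.
Overall M = m_obj x M_eye = (-14.545)(9.333) = -135.76.
|M| = 135.76.

140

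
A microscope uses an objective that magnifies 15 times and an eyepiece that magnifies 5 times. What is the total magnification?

75

The overall magnification of a compound microscope is the product of the objective and eyepiece magnifications:
M = M_obj x M_eye = 15 x 5 = 75.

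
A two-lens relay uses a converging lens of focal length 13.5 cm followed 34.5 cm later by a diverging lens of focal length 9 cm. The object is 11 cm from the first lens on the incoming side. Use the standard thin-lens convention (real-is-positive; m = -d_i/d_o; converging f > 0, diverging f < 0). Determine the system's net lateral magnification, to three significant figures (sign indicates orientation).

Lens 1: 1/d_i1 = 1/f_1 - 1/d_o1 = 1/13.5 - 1/11 = -0.01684 cm^-1, so d_i1 = -59.400 cm.
m_1 = -(-59.400)/11 = 5.4000.
The intermediate image is virtual, 59.400 cm to the left of lens 1, so d_o2 = L - d_i1 = 34.5 - (-59.400) = 93.900 cm.
Lens 2: 1/d_i2 = 1/f_2 - 1/d_o2 = 1/(-9) - 1/(93.900) = -0.12176 cm^-1, so d_i2 = -8.213 cm.
m_2 = -(-8.213)/(93.900) = 0.0875.
The system's lateral magnification is m_1 m_2 = (5.4000)(0.0875) = 0.4723.

0.472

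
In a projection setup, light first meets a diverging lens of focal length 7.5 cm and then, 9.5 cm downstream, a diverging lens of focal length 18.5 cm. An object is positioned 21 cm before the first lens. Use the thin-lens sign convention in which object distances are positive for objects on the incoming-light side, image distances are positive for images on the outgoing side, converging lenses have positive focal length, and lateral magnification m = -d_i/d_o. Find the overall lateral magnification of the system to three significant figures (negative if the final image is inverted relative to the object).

0.145

Lens 1: 1/d_i1 = 1/f_1 - 1/d_o1 = 1/(-7.5) - 1/21 = -0.18095 cm^-1, so d_i1 = -5.526 cm.
m_1 = -(-5.526)/21 = 0.2632.
The intermediate image is virtual, 5.526 cm to the left of lens 1, so d_o2 = L - d_i1 = 9.5 - (-5.526) = 15.026 cm.
Lens 2: 1/d_i2 = 1/f_2 - 1/d_o2 = 1/(-18.5) - 1/(15.026) = -0.12060 cm^-1, so d_i2 = -8.292 cm.
m_2 = -(-8.292)/(15.026) = 0.5518.
Overall magnification: m = m_1 m_2 = 0.1452.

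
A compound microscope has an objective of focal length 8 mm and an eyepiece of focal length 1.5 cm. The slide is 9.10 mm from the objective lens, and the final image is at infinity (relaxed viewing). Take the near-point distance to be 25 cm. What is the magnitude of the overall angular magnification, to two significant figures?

120

Convert to cm: f_obj = 8 mm = 0.8 cm; d_o = 9.10 mm = 0.91 cm.
Objective: 1/d_i = 1/f_obj - 1/d_o = 1/0.8 - 1/0.91 = 0.15110 cm^-1, so d_i = 6.618 cm.
m_obj = -d_i/d_o = -6.618/0.91 = -7.273.
Eyepiece angular magnification (image at infinity): M_eye = D/f_e = 25/1.5 = 16.667.
Overall M = m_obj x M_eye = (-7.273)(16.667) = -121.21.
|M| = 121.21.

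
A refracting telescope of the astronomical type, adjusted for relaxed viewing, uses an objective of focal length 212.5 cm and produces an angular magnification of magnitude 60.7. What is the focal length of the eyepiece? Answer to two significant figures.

|M| = f_obj/f_eye, so f_eye = f_obj/|M| = 212.5/60.7 = 3.501 cm.

3.5 cm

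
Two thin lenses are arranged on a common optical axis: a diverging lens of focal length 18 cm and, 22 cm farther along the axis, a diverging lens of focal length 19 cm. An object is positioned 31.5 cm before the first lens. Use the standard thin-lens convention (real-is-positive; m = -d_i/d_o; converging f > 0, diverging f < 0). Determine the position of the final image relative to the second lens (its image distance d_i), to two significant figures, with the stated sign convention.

-12 cm

Applying the thin-lens equation to the first lens, 1/(-18) = 1/31.5 + 1/d_i1, which gives d_i1 = -11.455 cm.
With d_i1 < 0 the first image is virtual and lies on the object side; the object distance for lens 2 is d_o2 = 22 - (-11.455) = 33.455 cm.
Applying the thin-lens equation again with f_2 = -19 cm and d_o2 = 33.455 cm gives d_i2 = -12.118 cm.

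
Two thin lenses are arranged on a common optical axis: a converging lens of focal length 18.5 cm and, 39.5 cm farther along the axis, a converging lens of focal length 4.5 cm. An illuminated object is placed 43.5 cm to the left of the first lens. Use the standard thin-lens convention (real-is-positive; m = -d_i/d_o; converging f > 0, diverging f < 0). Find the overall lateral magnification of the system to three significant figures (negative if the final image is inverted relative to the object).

Lens 1: 1/d_i1 = 1/f_1 - 1/d_o1 = 1/18.5 - 1/43.5 = 0.03107 cm^-1, so d_i1 = 32.190 cm.
m_1 = -(32.190)/43.5 = -0.7400.
Object distance for lens 2: d_o2 = 39.5 - 32.190 = 7.310 cm.
Lens 2: 1/d_i2 = 1/f_2 - 1/d_o2 = 1/4.5 - 1/(7.310) = 0.08542 cm^-1, so d_i2 = 11.706 cm.
m_2 = -(11.706)/(7.310) = -1.6014.
Overall magnification: m = m_1 m_2 = 1.1851.

1.19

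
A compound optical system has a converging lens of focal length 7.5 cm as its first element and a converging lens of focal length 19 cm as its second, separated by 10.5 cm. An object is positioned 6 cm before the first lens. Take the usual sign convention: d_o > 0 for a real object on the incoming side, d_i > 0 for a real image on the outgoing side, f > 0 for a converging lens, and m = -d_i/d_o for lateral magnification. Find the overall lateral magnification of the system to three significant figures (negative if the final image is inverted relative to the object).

-4.42

Lens 1: 1/d_i1 = 1/f_1 - 1/d_o1 = 1/7.5 - 1/6 = -0.03333 cm^-1, so d_i1 = -30.000 cm.
m_1 = -(-30.000)/6 = 5.0000.
The intermediate image is virtual, 30.000 cm to the left of lens 1, so d_o2 = L - d_i1 = 10.5 - (-30.000) = 40.500 cm.
Lens 2: 1/d_i2 = 1/f_2 - 1/d_o2 = 1/19 - 1/(40.500) = 0.02794 cm^-1, so d_i2 = 35.791 cm.
m_2 = -(35.791)/(40.500) = -0.8837.
Total m = m_1 x m_2 = (5.0000)(-0.8837) = -4.4186.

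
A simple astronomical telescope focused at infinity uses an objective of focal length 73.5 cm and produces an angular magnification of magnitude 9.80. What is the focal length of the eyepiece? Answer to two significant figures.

|M| = f_obj/f_eye, so f_eye = f_obj/|M| = 73.5/9.8 = 7.500 cm.

7.5 cm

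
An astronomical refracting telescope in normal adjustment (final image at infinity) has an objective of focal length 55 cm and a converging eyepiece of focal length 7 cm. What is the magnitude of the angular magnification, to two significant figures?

|M| = f_obj/|f_eye| = 55/7 = 7.857.

7.9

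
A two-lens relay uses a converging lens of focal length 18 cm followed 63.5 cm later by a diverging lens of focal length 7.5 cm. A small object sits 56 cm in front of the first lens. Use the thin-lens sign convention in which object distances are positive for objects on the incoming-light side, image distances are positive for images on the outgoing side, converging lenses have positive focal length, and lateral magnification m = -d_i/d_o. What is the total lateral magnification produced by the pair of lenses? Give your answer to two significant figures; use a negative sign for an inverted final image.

-0.080

Lens 1: 1/d_i1 = 1/f_1 - 1/d_o1 = 1/18 - 1/56 = 0.03770 cm^-1, so d_i1 = 26.526 cm.
m_1 = -(26.526)/56 = -0.4737.
Object distance for lens 2: d_o2 = 63.5 - 26.526 = 36.974 cm.
Lens 2: 1/d_i2 = 1/f_2 - 1/d_o2 = 1/(-7.5) - 1/(36.974) = -0.16038 cm^-1, so d_i2 = -6.235 cm.
m_2 = -(-6.235)/(36.974) = 0.1686.
Overall magnification: m = m_1 m_2 = -0.0799.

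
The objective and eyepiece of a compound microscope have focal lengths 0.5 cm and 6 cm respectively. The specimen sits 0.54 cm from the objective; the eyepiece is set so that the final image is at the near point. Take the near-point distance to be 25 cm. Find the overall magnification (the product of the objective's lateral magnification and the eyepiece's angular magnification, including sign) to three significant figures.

-64.6

Objective: 1/d_i = 1/f_obj - 1/d_o = 1/0.5 - 1/0.54 = 0.14815 cm^-1, so d_i = 6.750 cm.
m_obj = -d_i/d_o = -6.750/0.54 = -12.500.
Eyepiece angular magnification (image at near point): M_eye = 1 + D/f_e = 1 + 25/6 = 5.167.
Overall M = m_obj x M_eye = (-12.500)(5.167) = -64.58.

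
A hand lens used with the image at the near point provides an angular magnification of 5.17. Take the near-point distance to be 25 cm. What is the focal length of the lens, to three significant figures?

For the image at the near point, M = 1 + D/f.
f = D/(M - 1) = 25/(5.17 - 1) = 5.995 cm.

6.00 cm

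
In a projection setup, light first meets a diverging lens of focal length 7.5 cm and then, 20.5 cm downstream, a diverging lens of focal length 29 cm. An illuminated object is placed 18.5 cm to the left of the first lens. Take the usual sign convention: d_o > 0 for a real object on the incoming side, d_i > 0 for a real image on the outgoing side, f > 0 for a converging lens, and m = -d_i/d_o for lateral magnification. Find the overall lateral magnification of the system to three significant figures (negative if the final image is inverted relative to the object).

Applying the thin-lens equation to the first lens, 1/(-7.5) = 1/18.5 + 1/d_i1, which gives d_i1 = -5.337 cm.
Its lateral magnification is m_1 = -d_i1/d_o1 = -(-5.337)/18.5 = 0.2885.
The intermediate image is virtual, 5.337 cm to the left of lens 1, so d_o2 = L - d_i1 = 20.5 - (-5.337) = 25.837 cm.
Applying the thin-lens equation again with f_2 = -29 cm and d_o2 = 25.837 cm gives d_i2 = -13.664 cm.
m_2 = -(-13.664)/(25.837) = 0.5288.
Total m = m_1 x m_2 = (0.2885)(0.5288) = 0.1526.

0.153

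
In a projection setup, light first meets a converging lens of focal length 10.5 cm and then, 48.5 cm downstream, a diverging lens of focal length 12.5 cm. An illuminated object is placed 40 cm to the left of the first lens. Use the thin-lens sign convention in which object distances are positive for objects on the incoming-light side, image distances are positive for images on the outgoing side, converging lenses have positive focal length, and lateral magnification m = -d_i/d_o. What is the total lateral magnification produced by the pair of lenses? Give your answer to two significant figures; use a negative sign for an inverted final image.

-0.095

Applying the thin-lens equation to the first lens, 1/10.5 = 1/40 + 1/d_i1, which gives d_i1 = 14.237 cm.
Its lateral magnification is m_1 = -d_i1/d_o1 = -(14.237)/40 = -0.3559.
The intermediate image is 14.237 cm to the right of lens 1, so d_o2 = L - d_i1 = 48.5 - 14.237 = 34.263 cm.
Applying the thin-lens equation again with f_2 = -12.5 cm and d_o2 = 34.263 cm gives d_i2 = -9.159 cm.
m_2 = -(-9.159)/(34.263) = 0.2673.
The system's lateral magnification is m_1 m_2 = (-0.3559)(0.2673) = -0.0951.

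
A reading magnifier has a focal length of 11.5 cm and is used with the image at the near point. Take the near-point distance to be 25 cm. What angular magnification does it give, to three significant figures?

3.17

M = 1 + D/f = 1 + 25/11.5 = 3.174.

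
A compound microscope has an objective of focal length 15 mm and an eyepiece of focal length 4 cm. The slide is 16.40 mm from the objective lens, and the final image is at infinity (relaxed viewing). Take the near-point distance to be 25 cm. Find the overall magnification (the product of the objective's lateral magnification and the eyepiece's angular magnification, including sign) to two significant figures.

Convert to cm: f_obj = 15 mm = 1.5 cm; d_o = 16.40 mm = 1.64 cm.
Objective: 1/d_i = 1/f_obj - 1/d_o = 1/1.5 - 1/1.64 = 0.05691 cm^-1, so d_i = 17.571 cm.
m_obj = -d_i/d_o = -17.571/1.64 = -10.714.
Eyepiece angular magnification (image at infinity): M_eye = D/f_e = 25/4 = 6.250.
Overall M = m_obj x M_eye = (-10.714)(6.250) = -66.96.

-67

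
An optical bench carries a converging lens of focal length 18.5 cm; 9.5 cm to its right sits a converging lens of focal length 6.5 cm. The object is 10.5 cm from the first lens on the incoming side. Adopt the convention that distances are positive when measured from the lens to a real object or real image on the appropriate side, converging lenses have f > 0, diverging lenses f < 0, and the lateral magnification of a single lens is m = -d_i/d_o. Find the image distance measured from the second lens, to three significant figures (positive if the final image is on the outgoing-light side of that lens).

8.05 cm

Applying the thin-lens equation to the first lens, 1/18.5 = 1/10.5 + 1/d_i1, which gives d_i1 = -24.281 cm.
The intermediate image is virtual, 24.281 cm to the left of lens 1, so d_o2 = L - d_i1 = 9.5 - (-24.281) = 33.781 cm.
Applying the thin-lens equation again with f_2 = 6.5 cm and d_o2 = 33.781 cm gives d_i2 = 8.049 cm.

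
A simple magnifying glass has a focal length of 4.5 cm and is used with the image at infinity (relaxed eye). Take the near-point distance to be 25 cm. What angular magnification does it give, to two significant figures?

M = D/f = 25/4.5 = 5.556.

5.6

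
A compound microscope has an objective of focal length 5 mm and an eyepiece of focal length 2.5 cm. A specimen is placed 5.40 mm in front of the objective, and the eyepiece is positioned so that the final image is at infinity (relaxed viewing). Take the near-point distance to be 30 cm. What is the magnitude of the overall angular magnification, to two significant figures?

Convert to cm: f_obj = 5 mm = 0.5 cm; d_o = 5.40 mm = 0.54 cm.
Objective: 1/d_i = 1/f_obj - 1/d_o = 1/0.5 - 1/0.54 = 0.14815 cm^-1, so d_i = 6.750 cm.
m_obj = -d_i/d_o = -6.750/0.54 = -12.500.
Eyepiece angular magnification (image at infinity): M_eye = D/f_e = 30/2.5 = 12.000.
Overall M = m_obj x M_eye = (-12.500)(12.000) = -150.00.
|M| = 150.00.

150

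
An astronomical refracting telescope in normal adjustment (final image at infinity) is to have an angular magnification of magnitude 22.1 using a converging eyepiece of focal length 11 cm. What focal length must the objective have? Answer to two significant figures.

|M| = f_obj/|f_eye|, so f_obj = |M| x |f_eye| = 22.1 x 11 = 243.100 cm.

240 cm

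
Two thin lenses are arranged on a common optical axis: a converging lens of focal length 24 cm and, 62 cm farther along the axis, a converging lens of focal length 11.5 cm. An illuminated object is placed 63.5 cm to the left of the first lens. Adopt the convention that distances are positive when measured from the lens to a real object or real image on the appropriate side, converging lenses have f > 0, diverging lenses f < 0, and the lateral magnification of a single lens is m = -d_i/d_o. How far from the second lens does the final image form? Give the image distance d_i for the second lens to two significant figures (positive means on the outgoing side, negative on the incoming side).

23 cm

First lens: d_i1 = 1/(1/24 - 1/63.5) = 38.582 cm.
The intermediate image is 38.582 cm to the right of lens 1, so d_o2 = L - d_i1 = 62 - 38.582 = 23.418 cm.
Second lens: d_i2 = 1/(1/11.5 - 1/(23.418)) = 22.597 cm.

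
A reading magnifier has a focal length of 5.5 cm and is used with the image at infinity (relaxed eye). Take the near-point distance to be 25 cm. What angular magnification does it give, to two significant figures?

4.5

M = D/f = 25/5.5 = 4.545.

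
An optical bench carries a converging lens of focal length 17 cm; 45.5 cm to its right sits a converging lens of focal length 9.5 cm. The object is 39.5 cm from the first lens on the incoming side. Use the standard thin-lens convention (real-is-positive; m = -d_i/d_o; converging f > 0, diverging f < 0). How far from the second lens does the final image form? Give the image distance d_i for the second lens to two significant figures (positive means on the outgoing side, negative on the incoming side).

24 cm

Applying the thin-lens equation to the first lens, 1/17 = 1/39.5 + 1/d_i1, which gives d_i1 = 29.844 cm.
That image sits 15.656 cm in front of the second lens, so d_o2 = 15.656 cm.
Applying the thin-lens equation again with f_2 = 9.5 cm and d_o2 = 15.656 cm gives d_i2 = 24.162 cm.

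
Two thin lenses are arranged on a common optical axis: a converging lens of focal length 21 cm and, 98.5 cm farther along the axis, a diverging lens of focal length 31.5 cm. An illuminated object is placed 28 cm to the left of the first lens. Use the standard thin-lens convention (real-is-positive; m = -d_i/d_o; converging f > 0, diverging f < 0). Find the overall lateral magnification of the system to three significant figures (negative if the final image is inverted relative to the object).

-2.05

First lens: d_i1 = 1/(1/21 - 1/28) = 84.000 cm.
m_1 = -(84.000)/28 = -3.0000.
The intermediate image is 84.000 cm to the right of lens 1, so d_o2 = L - d_i1 = 98.5 - 84.000 = 14.500 cm.
Second lens: d_i2 = 1/(1/(-31.5) - 1/(14.500)) = -9.929 cm.
m_2 = -(-9.929)/(14.500) = 0.6848.
The system's lateral magnification is m_1 m_2 = (-3.0000)(0.6848) = -2.0543.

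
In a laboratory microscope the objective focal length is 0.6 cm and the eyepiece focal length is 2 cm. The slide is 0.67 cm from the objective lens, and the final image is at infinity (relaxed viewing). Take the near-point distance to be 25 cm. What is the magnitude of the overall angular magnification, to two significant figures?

110

Objective: 1/d_i = 1/f_obj - 1/d_o = 1/0.6 - 1/0.67 = 0.17413 cm^-1, so d_i = 5.743 cm.
m_obj = -d_i/d_o = -5.743/0.67 = -8.571.
Eyepiece angular magnification (image at infinity): M_eye = D/f_e = 25/2 = 12.500.
Overall M = m_obj x M_eye = (-8.571)(12.500) = -107.14.
|M| = 107.14.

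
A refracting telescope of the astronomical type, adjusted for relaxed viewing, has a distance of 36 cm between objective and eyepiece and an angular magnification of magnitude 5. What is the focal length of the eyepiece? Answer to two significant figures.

In normal adjustment the tube length equals f_obj + f_eye and |M| = f_obj/f_eye.
So f_obj = 5 f_eye and 5 f_eye + f_eye = 36 cm, giving f_eye = 36/6 = 6.000 cm and f_obj = 30.000 cm.

6.0 cm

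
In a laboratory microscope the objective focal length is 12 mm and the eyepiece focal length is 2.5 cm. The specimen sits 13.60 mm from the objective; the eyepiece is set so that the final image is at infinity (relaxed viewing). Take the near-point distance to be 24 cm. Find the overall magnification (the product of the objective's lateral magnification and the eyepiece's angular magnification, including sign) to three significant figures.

Convert to cm: f_obj = 12 mm = 1.2 cm; d_o = 13.60 mm = 1.36 cm.
Objective: 1/d_i = 1/f_obj - 1/d_o = 1/1.2 - 1/1.36 = 0.09804 cm^-1, so d_i = 10.200 cm.
m_obj = -d_i/d_o = -10.200/1.36 = -7.500.
Eyepiece angular magnification (image at infinity): M_eye = D/f_e = 24/2.5 = 9.600.
Overall M = m_obj x M_eye = (-7.500)(9.600) = -72.00.

-72.0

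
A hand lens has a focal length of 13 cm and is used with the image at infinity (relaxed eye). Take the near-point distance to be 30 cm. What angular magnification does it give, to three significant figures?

2.31

M = D/f = 30/13 = 2.308.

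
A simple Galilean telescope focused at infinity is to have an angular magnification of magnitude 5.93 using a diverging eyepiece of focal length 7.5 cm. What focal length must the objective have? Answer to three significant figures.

44.5 cm

|M| = f_obj/|f_eye|, so f_obj = |M| x |f_eye| = 5.93 x 7.5 = 44.475 cm.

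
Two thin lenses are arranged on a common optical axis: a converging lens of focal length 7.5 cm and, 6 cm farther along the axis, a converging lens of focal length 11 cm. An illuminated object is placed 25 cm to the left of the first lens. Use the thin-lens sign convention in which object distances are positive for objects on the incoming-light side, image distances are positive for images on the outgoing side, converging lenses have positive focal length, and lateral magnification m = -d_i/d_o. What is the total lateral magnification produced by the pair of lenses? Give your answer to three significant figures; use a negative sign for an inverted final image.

Applying the thin-lens equation to the first lens, 1/7.5 = 1/25 + 1/d_i1, which gives d_i1 = 10.714 cm.
Its lateral magnification is m_1 = -d_i1/d_o1 = -(10.714)/25 = -0.4286.
This image would form 10.714 cm past lens 1, i.e. 4.714 cm beyond lens 2, so it is a virtual object for lens 2: d_o2 = 6 - 10.714 = -4.714 cm.
Applying the thin-lens equation again with f_2 = 11 cm and d_o2 = -4.714 cm gives d_i2 = 3.300 cm.
m_2 = -(3.300)/(-4.714) = 0.7000.
Total m = m_1 x m_2 = (-0.4286)(0.7000) = -0.3000.

-0.300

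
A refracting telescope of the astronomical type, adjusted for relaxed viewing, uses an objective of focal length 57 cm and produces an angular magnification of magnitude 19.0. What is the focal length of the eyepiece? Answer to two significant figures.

|M| = f_obj/f_eye, so f_eye = f_obj/|M| = 57/19.0 = 3.000 cm.

3.0 cm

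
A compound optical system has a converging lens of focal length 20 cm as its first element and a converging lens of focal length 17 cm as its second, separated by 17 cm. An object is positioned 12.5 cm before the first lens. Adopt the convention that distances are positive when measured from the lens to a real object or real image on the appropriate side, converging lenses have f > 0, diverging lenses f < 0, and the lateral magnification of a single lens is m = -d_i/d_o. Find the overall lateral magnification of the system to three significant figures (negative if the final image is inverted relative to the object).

First lens: d_i1 = 1/(1/20 - 1/12.5) = -33.333 cm.
m_1 = -(-33.333)/12.5 = 2.6667.
With d_i1 < 0 the first image is virtual and lies on the object side; the object distance for lens 2 is d_o2 = 17 - (-33.333) = 50.333 cm.
Second lens: d_i2 = 1/(1/17 - 1/(50.333)) = 25.670 cm.
m_2 = -(25.670)/(50.333) = -0.5100.
Total m = m_1 x m_2 = (2.6667)(-0.5100) = -1.3600.

-1.36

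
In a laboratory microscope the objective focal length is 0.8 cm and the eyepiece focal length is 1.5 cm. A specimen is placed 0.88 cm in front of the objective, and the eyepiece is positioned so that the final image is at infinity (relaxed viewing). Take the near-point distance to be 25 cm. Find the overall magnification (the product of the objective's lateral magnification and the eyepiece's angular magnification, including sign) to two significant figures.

-170

Objective: 1/d_i = 1/f_obj - 1/d_o = 1/0.8 - 1/0.88 = 0.11364 cm^-1, so d_i = 8.800 cm.
m_obj = -d_i/d_o = -8.800/0.88 = -10.000.
Eyepiece angular magnification (image at infinity): M_eye = D/f_e = 25/1.5 = 16.667.
Overall M = m_obj x M_eye = (-10.000)(16.667) = -166.67.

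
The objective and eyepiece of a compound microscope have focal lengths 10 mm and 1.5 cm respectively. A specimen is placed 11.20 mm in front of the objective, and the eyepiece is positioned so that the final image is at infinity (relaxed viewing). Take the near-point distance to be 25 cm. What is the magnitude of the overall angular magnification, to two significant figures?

Convert to cm: f_obj = 10 mm = 1 cm; d_o = 11.20 mm = 1.12 cm.
Objective: 1/d_i = 1/f_obj - 1/d_o = 1/1 - 1/1.12 = 0.10714 cm^-1, so d_i = 9.333 cm.
m_obj = -d_i/d_o = -9.333/1.12 = -8.333.
Eyepiece angular magnification (image at infinity): M_eye = D/f_e = 25/1.5 = 16.667.
Overall M = m_obj x M_eye = (-8.333)(16.667) = -138.89.
|M| = 138.89.

140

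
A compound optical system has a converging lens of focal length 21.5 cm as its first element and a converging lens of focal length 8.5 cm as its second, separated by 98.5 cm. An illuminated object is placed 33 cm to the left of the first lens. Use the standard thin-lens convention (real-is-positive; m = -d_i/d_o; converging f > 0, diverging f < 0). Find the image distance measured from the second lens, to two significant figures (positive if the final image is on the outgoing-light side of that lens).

Applying the thin-lens equation to the first lens, 1/21.5 = 1/33 + 1/d_i1, which gives d_i1 = 61.696 cm.
Object distance for lens 2: d_o2 = 98.5 - 61.696 = 36.804 cm.
Applying the thin-lens equation again with f_2 = 8.5 cm and d_o2 = 36.804 cm gives d_i2 = 11.053 cm.

11 cm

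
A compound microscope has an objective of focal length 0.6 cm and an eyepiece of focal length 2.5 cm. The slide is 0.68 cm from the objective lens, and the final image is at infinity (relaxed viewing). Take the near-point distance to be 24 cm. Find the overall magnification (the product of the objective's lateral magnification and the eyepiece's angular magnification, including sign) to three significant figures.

Objective: 1/d_i = 1/f_obj - 1/d_o = 1/0.6 - 1/0.68 = 0.19608 cm^-1, so d_i = 5.100 cm.
m_obj = -d_i/d_o = -5.100/0.68 = -7.500.
Eyepiece angular magnification (image at infinity): M_eye = D/f_e = 24/2.5 = 9.600.
Overall M = m_obj x M_eye = (-7.500)(9.600) = -72.00.

-72.0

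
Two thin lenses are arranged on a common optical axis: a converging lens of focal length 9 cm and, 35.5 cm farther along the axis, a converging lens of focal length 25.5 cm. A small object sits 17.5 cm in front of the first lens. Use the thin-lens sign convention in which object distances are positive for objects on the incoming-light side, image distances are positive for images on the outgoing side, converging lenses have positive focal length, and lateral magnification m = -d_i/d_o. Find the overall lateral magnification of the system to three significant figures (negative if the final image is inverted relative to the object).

-3.17

Lens 1: 1/d_i1 = 1/f_1 - 1/d_o1 = 1/9 - 1/17.5 = 0.05397 cm^-1, so d_i1 = 18.529 cm.
m_1 = -(18.529)/17.5 = -1.0588.
Object distance for lens 2: d_o2 = 35.5 - 18.529 = 16.971 cm.
Lens 2: 1/d_i2 = 1/f_2 - 1/d_o2 = 1/25.5 - 1/(16.971) = -0.01971 cm^-1, so d_i2 = -50.736 cm.
m_2 = -(-50.736)/(16.971) = 2.9897.
Total m = m_1 x m_2 = (-1.0588)(2.9897) = -3.1655.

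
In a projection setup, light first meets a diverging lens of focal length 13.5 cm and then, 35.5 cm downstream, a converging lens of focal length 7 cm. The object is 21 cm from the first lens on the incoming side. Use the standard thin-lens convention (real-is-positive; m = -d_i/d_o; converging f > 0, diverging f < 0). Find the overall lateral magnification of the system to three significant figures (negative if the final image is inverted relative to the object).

First lens: d_i1 = 1/(1/(-13.5) - 1/21) = -8.217 cm.
m_1 = -(-8.217)/21 = 0.3913.
With d_i1 < 0 the first image is virtual and lies on the object side; the object distance for lens 2 is d_o2 = 35.5 - (-8.217) = 43.717 cm.
Second lens: d_i2 = 1/(1/7 - 1/(43.717)) = 8.335 cm.
m_2 = -(8.335)/(43.717) = -0.1906.
Overall magnification: m = m_1 m_2 = -0.0746.

-0.0746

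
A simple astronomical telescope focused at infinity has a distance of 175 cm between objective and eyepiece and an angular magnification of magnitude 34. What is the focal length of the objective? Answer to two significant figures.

170 cm

In normal adjustment the tube length equals f_obj + f_eye and |M| = f_obj/f_eye.
So f_obj = 34 f_eye and 34 f_eye + f_eye = 175 cm, giving f_eye = 175/35 = 5.000 cm and f_obj = 170.000 cm.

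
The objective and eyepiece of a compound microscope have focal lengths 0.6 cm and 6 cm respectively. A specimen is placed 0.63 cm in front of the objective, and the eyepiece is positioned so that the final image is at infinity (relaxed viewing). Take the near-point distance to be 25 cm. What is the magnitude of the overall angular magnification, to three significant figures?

83.3

Objective: 1/d_i = 1/f_obj - 1/d_o = 1/0.6 - 1/0.63 = 0.07937 cm^-1, so d_i = 12.600 cm.
m_obj = -d_i/d_o = -12.600/0.63 = -20.000.
Eyepiece angular magnification (image at infinity): M_eye = D/f_e = 25/6 = 4.167.
Overall M = m_obj x M_eye = (-20.000)(4.167) = -83.33.
|M| = 83.33.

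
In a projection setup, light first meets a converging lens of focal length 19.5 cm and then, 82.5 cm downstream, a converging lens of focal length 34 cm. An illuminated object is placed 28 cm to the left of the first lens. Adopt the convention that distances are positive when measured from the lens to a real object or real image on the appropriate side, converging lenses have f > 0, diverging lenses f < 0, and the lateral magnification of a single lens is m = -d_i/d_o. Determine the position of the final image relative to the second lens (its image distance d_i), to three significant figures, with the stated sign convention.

Lens 1: 1/d_i1 = 1/f_1 - 1/d_o1 = 1/19.5 - 1/28 = 0.01557 cm^-1, so d_i1 = 64.235 cm.
The intermediate image is 64.235 cm to the right of lens 1, so d_o2 = L - d_i1 = 82.5 - 64.235 = 18.265 cm.
Lens 2: 1/d_i2 = 1/f_2 - 1/d_o2 = 1/34 - 1/(18.265) = -0.02534 cm^-1, so d_i2 = -39.465 cm.

-39.5 cm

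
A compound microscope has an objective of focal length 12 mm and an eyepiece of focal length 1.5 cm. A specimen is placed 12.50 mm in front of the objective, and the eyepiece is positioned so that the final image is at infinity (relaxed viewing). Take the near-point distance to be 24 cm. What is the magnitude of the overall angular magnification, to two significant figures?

Convert to cm: f_obj = 12 mm = 1.2 cm; d_o = 12.50 mm = 1.25 cm.
Objective: 1/d_i = 1/f_obj - 1/d_o = 1/1.2 - 1/1.25 = 0.03333 cm^-1, so d_i = 30.000 cm.
m_obj = -d_i/d_o = -30.000/1.25 = -24.000.
Eyepiece angular magnification (image at infinity): M_eye = D/f_e = 24/1.5 = 16.000.
Overall M = m_obj x M_eye = (-24.000)(16.000) = -384.00.
|M| = 384.00.

380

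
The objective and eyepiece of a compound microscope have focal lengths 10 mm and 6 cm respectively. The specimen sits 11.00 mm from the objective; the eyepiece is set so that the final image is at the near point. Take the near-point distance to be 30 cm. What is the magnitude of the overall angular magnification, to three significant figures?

Convert to cm: f_obj = 10 mm = 1 cm; d_o = 11.00 mm = 1.10 cm.
Objective: 1/d_i = 1/f_obj - 1/d_o = 1/1 - 1/1.10 = 0.09091 cm^-1, so d_i = 11.000 cm.
m_obj = -d_i/d_o = -11.000/1.10 = -10.000.
Eyepiece angular magnification (image at near point): M_eye = 1 + D/f_e = 1 + 30/6 = 6.000.
Overall M = m_obj x M_eye = (-10.000)(6.000) = -60.00.
|M| = 60.00.

60.0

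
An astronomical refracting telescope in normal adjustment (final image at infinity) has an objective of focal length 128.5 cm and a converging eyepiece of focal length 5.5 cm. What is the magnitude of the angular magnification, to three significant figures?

|M| = f_obj/|f_eye| = 128.5/5.5 = 23.364.

23.4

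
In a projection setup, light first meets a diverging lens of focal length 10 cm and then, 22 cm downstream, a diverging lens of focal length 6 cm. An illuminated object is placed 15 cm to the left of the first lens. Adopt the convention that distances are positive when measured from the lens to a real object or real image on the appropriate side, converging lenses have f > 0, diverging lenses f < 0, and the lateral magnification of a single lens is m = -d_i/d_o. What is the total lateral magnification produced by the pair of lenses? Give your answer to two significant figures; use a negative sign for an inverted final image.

0.071

Applying the thin-lens equation to the first lens, 1/(-10) = 1/15 + 1/d_i1, which gives d_i1 = -6.000 cm.
Its lateral magnification is m_1 = -d_i1/d_o1 = -(-6.000)/15 = 0.4000.
With d_i1 < 0 the first image is virtual and lies on the object side; the object distance for lens 2 is d_o2 = 22 - (-6.000) = 28.000 cm.
Applying the thin-lens equation again with f_2 = -6 cm and d_o2 = 28.000 cm gives d_i2 = -4.941 cm.
m_2 = -(-4.941)/(28.000) = 0.1765.
Overall magnification: m = m_1 m_2 = 0.0706.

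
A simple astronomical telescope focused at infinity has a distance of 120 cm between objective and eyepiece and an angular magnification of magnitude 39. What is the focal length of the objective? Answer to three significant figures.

117 cm

In normal adjustment the tube length equals f_obj + f_eye and |M| = f_obj/f_eye.
So f_obj = 39 f_eye and 39 f_eye + f_eye = 120 cm, giving f_eye = 120/40 = 3.000 cm and f_obj = 117.000 cm.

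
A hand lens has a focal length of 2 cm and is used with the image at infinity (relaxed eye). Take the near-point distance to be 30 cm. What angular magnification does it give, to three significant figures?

15.0

M = D/f = 30/2 = 15.000.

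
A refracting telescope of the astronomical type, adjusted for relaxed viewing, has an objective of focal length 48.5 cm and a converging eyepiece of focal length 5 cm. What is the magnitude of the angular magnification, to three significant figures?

|M| = f_obj/|f_eye| = 48.5/5 = 9.700.

9.70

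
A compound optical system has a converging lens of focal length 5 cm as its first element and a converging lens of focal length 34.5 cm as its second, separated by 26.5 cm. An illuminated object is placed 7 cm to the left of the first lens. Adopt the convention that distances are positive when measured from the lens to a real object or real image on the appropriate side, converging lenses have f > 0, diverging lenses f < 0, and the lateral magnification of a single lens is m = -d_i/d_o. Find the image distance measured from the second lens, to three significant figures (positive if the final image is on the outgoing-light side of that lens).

-12.2 cm

Lens 1: 1/d_i1 = 1/f_1 - 1/d_o1 = 1/5 - 1/7 = 0.05714 cm^-1, so d_i1 = 17.500 cm.
That image sits 9.000 cm in front of the second lens, so d_o2 = 9.000 cm.
Lens 2: 1/d_i2 = 1/f_2 - 1/d_o2 = 1/34.5 - 1/(9.000) = -0.08213 cm^-1, so d_i2 = -12.176 cm.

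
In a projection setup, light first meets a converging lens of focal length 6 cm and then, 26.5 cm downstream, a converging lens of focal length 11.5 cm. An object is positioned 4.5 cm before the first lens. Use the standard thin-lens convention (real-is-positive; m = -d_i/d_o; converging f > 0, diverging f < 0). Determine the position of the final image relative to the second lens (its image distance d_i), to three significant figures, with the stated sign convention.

15.5 cm

First lens: d_i1 = 1/(1/6 - 1/4.5) = -18.000 cm.
With d_i1 < 0 the first image is virtual and lies on the object side; the object distance for lens 2 is d_o2 = 26.5 - (-18.000) = 44.500 cm.
Second lens: d_i2 = 1/(1/11.5 - 1/(44.500)) = 15.508 cm.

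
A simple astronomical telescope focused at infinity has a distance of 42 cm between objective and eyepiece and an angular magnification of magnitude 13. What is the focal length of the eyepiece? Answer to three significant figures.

In normal adjustment the tube length equals f_obj + f_eye and |M| = f_obj/f_eye.
So f_obj = 13 f_eye and 13 f_eye + f_eye = 42 cm, giving f_eye = 42/14 = 3.000 cm and f_obj = 39.000 cm.

3.00 cm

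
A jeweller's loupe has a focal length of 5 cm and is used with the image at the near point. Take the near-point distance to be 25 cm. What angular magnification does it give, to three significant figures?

6.00

M = 1 + D/f = 1 + 25/5 = 6.000.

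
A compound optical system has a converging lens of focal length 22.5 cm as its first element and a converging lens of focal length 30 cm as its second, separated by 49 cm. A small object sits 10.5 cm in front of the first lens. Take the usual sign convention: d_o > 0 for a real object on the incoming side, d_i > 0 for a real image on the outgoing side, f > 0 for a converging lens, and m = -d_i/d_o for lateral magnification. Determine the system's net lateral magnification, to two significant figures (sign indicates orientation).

Lens 1: 1/d_i1 = 1/f_1 - 1/d_o1 = 1/22.5 - 1/10.5 = -0.05079 cm^-1, so d_i1 = -19.688 cm.
m_1 = -(-19.688)/10.5 = 1.8750.
The intermediate image is virtual, 19.688 cm to the left of lens 1, so d_o2 = L - d_i1 = 49 - (-19.688) = 68.688 cm.
Lens 2: 1/d_i2 = 1/f_2 - 1/d_o2 = 1/30 - 1/(68.688) = 0.01877 cm^-1, so d_i2 = 53.263 cm.
m_2 = -(53.263)/(68.688) = -0.7754.
The system's lateral magnification is m_1 m_2 = (1.8750)(-0.7754) = -1.4540.

-1.5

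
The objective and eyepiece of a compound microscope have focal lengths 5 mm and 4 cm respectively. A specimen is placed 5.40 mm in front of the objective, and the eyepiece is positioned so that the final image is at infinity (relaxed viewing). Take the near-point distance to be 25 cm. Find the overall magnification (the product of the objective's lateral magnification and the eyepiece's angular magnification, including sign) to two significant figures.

-78

Convert to cm: f_obj = 5 mm = 0.5 cm; d_o = 5.40 mm = 0.54 cm.
Objective: 1/d_i = 1/f_obj - 1/d_o = 1/0.5 - 1/0.54 = 0.14815 cm^-1, so d_i = 6.750 cm.
m_obj = -d_i/d_o = -6.750/0.54 = -12.500.
Eyepiece angular magnification (image at infinity): M_eye = D/f_e = 25/4 = 6.250.
Overall M = m_obj x M_eye = (-12.500)(6.250) = -78.12.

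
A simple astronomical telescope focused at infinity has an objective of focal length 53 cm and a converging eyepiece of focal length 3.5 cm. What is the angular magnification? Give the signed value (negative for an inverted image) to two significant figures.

-15

M = -f_obj/f_eye = -53/(3.5) = -15.143.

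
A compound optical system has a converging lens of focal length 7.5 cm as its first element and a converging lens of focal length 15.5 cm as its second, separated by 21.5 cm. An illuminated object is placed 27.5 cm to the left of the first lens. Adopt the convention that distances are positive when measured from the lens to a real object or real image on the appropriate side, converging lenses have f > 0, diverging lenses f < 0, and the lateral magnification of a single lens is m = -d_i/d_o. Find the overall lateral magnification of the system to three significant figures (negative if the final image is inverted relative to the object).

First lens: d_i1 = 1/(1/7.5 - 1/27.5) = 10.312 cm.
m_1 = -(10.312)/27.5 = -0.3750.
The intermediate image is 10.312 cm to the right of lens 1, so d_o2 = L - d_i1 = 21.5 - 10.312 = 11.188 cm.
Second lens: d_i2 = 1/(1/15.5 - 1/(11.188)) = -40.210 cm.
m_2 = -(-40.210)/(11.188) = 3.5942.
The system's lateral magnification is m_1 m_2 = (-0.3750)(3.5942) = -1.3478.

-1.35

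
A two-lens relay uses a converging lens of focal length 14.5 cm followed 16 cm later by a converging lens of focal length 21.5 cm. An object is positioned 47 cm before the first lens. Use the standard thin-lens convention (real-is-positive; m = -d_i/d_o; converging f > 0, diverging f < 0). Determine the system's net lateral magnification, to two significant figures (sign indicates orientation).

Applying the thin-lens equation to the first lens, 1/14.5 = 1/47 + 1/d_i1, which gives d_i1 = 20.969 cm.
Its lateral magnification is m_1 = -d_i1/d_o1 = -(20.969)/47 = -0.4462.
This image would form 20.969 cm past lens 1, i.e. 4.969 cm beyond lens 2, so it is a virtual object for lens 2: d_o2 = 16 - 20.969 = -4.969 cm.
Applying the thin-lens equation again with f_2 = 21.5 cm and d_o2 = -4.969 cm gives d_i2 = 4.036 cm.
m_2 = -(4.036)/(-4.969) = 0.8123.
Overall magnification: m = m_1 m_2 = -0.3624.

-0.36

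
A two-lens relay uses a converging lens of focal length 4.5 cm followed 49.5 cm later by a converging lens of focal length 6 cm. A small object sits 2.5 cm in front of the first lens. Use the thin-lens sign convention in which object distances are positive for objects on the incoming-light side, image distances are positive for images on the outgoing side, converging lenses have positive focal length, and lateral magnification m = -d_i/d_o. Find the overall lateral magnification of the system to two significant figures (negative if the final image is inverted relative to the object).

-0.27

Applying the thin-lens equation to the first lens, 1/4.5 = 1/2.5 + 1/d_i1, which gives d_i1 = -5.625 cm.
Its lateral magnification is m_1 = -d_i1/d_o1 = -(-5.625)/2.5 = 2.2500.
The intermediate image is virtual, 5.625 cm to the left of lens 1, so d_o2 = L - d_i1 = 49.5 - (-5.625) = 55.125 cm.
Applying the thin-lens equation again with f_2 = 6 cm and d_o2 = 55.125 cm gives d_i2 = 6.733 cm.
m_2 = -(6.733)/(55.125) = -0.1221.
Overall magnification: m = m_1 m_2 = -0.2748.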